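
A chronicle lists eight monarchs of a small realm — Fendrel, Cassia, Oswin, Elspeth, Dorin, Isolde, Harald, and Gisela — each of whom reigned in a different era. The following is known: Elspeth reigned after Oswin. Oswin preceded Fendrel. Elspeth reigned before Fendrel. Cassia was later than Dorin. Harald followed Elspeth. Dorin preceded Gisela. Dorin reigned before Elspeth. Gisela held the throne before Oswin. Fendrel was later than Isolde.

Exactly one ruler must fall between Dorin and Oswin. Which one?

Gisela

Tracing the constraints gives Dorin → Gisela → Oswin, so Gisela sits after Dorin and before Oswin.
No other ruler is forced both after Dorin and before Oswin.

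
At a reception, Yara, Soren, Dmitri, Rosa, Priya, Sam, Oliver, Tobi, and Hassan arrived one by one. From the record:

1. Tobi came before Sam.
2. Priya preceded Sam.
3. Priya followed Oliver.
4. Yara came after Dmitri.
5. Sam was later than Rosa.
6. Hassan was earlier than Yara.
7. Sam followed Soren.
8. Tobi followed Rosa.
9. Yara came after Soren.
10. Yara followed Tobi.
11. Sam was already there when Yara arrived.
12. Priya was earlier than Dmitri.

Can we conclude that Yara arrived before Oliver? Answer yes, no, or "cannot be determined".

no

Tracing the constraints gives Oliver → Priya → Sam → Yara, so Oliver must come before Yara.
That means Yara cannot be before Oliver.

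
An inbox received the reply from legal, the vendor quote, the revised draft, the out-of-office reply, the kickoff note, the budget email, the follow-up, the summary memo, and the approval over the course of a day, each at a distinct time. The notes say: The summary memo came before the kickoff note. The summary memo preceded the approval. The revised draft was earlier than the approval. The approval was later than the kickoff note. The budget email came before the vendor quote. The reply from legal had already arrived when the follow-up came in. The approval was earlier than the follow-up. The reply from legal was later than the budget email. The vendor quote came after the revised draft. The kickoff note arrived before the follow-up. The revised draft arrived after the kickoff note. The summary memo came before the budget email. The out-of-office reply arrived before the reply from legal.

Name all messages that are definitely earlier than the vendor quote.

Directly stated before the vendor quote: the budget email and the revised draft.
The kickoff note reaches the vendor quote via the kickoff note → the revised draft → the vendor quote.
The summary memo reaches the vendor quote via the summary memo → the budget email → the vendor quote.
No chain forces the approval (or any of the others) ahead of the vendor quote.

the budget email, the kickoff note, the revised draft, the summary memo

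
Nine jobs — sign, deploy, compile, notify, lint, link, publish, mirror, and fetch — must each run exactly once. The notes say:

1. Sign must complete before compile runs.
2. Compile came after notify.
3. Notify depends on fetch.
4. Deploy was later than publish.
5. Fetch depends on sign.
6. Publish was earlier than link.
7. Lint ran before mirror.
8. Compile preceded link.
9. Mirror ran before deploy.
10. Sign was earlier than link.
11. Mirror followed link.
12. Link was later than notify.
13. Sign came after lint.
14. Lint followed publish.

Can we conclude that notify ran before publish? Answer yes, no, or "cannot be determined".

no

Tracing the constraints gives publish → lint → sign → fetch → notify, so publish must come before notify.
That means notify cannot be before publish.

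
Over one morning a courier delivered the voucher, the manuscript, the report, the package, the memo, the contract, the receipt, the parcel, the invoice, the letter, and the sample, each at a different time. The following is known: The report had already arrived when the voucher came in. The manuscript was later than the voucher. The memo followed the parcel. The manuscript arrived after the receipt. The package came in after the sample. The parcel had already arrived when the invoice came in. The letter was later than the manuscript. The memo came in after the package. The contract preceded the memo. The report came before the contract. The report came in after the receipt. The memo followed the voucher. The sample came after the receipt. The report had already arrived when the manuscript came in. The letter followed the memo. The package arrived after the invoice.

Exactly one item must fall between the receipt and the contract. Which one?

Tracing the constraints gives the receipt → the report → the contract, so the report sits after the receipt and before the contract.
No other item is forced both after the receipt and before the contract.

the report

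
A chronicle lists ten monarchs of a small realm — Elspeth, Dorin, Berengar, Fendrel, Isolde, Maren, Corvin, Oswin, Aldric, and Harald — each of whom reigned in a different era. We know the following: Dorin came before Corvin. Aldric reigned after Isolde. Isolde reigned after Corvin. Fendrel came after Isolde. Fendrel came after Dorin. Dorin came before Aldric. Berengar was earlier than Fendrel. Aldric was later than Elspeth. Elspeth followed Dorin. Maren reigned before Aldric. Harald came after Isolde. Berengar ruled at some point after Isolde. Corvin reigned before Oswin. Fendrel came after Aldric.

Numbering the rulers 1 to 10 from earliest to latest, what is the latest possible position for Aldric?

9

Aldric must come before Fendrel — 1 ruler forced after them.
Everything else can be placed before Aldric in some valid order, so Aldric can sit as late as position 10 − 1 = 9.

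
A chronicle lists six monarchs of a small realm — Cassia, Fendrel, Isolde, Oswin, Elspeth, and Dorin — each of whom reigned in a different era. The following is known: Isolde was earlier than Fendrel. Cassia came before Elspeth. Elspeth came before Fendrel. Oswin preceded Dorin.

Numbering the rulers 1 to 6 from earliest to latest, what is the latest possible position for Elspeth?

Elspeth must come before Fendrel — 1 ruler forced after them.
Everything else can be placed before Elspeth in some valid order, so Elspeth can sit as late as position 6 − 1 = 5.

5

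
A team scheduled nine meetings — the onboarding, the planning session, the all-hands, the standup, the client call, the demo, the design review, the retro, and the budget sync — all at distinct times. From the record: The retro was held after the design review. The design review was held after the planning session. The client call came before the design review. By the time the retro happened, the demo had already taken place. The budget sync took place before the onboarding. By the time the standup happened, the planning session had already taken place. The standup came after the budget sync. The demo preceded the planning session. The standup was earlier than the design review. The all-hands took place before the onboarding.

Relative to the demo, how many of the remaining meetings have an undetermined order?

Forced after the demo: the design review, the planning session, the retro, and the standup.
That leaves the all-hands, the budget sync, the client call, and the onboarding with no forced order relative to the demo — 4.

4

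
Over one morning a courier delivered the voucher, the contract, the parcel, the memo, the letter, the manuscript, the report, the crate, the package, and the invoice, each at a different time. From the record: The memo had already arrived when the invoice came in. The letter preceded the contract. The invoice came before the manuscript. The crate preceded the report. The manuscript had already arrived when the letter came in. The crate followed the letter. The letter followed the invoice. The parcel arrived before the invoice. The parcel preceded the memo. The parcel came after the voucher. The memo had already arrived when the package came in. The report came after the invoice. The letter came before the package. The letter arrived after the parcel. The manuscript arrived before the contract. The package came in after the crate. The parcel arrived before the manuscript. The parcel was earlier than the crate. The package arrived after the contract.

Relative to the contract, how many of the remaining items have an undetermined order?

Forced before the contract: the invoice, the letter, the manuscript, the memo, the parcel, and the voucher; forced after the contract: the package.
That leaves the crate and the report with no forced order relative to the contract — 2.

2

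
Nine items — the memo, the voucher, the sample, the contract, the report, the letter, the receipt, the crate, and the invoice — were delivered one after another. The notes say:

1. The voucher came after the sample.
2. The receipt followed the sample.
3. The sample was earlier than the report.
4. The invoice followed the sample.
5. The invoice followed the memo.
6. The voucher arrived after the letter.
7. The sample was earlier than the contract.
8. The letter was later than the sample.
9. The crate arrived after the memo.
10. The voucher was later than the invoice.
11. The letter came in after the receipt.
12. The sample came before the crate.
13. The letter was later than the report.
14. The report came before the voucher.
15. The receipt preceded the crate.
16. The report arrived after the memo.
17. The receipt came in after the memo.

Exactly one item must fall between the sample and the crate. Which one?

Tracing the constraints gives the sample → the receipt → the crate, so the receipt sits after the sample and before the crate.
No other item is forced both after the sample and before the crate.

the receipt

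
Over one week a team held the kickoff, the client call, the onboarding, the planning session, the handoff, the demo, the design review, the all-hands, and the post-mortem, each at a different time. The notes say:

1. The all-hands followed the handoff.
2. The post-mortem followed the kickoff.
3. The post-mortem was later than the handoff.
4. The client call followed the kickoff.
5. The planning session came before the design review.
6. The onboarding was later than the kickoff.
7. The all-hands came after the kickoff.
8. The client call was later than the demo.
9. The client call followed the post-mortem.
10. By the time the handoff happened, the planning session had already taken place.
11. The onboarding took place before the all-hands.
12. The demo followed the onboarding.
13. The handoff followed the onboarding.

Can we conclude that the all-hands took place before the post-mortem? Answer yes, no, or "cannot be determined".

cannot be determined

No chain of stated constraints runs from the all-hands to the post-mortem, and none runs from the post-mortem to the all-hands either.
So the relative order of the all-hands and the post-mortem is not fixed by the given facts.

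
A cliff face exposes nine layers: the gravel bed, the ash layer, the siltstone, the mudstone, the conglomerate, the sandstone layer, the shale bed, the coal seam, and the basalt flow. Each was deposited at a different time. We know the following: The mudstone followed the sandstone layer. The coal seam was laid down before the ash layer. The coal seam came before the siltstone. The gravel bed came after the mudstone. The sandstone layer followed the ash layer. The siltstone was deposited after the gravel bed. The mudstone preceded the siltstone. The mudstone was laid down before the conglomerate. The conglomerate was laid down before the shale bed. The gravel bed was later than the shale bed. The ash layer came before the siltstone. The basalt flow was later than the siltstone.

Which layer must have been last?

the basalt flow

Every other layer has a chain of constraints placing it before the basalt flow, so the basalt flow is last.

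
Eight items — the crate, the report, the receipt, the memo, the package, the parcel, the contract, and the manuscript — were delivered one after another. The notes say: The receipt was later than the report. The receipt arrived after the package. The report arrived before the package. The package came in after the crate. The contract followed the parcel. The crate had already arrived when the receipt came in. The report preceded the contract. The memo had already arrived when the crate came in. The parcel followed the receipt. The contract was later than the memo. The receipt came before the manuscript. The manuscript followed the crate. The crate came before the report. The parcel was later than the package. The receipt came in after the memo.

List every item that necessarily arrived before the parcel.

the crate, the memo, the package, the receipt, the report

Directly stated before the parcel: the package and the receipt.
The crate reaches the parcel via the crate → the receipt → the parcel.
The memo reaches the parcel via the memo → the receipt → the parcel.
The report reaches the parcel via the report → the receipt → the parcel.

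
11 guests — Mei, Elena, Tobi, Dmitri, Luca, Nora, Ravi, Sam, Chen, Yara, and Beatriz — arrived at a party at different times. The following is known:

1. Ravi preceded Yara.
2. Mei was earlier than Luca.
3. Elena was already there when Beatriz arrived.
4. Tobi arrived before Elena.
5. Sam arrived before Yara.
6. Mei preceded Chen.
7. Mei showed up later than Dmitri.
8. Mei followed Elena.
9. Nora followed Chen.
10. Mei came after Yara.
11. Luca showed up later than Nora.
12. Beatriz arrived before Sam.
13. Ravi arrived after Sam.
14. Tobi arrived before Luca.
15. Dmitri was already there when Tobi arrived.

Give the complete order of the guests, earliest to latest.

Dmitri, Tobi, Elena, Beatriz, Sam, Ravi, Yara, Mei, Chen, Nora, Luca

The constraints fix every adjacent pair, so only one ordering works:
Dmitri → Tobi → Elena → Beatriz → Sam → Ravi → Yara → Mei → Chen → Nora → Luca.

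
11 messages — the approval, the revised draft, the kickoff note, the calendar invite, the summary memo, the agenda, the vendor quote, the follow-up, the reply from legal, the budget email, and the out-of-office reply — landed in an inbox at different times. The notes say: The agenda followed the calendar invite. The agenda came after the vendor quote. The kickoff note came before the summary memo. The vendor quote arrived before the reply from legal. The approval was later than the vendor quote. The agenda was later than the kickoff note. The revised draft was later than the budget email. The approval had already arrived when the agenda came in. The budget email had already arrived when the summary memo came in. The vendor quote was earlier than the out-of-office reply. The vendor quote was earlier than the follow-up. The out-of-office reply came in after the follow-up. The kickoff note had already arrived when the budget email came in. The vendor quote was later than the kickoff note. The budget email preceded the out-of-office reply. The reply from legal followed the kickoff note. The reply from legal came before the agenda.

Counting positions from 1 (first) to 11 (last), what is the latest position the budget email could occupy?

8

The budget email must come before the out-of-office reply, the revised draft, and the summary memo — 3 messages forced after it.
Everything else can be placed before the budget email in some valid order, so the budget email can sit as late as position 11 − 3 = 8.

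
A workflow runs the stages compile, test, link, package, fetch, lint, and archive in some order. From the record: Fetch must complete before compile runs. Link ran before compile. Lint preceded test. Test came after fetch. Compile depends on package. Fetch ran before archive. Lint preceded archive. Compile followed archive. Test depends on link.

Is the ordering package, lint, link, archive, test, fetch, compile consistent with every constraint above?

The constraints require fetch before test, but in the proposed sequence test appears ahead of fetch. That one violation is enough.

no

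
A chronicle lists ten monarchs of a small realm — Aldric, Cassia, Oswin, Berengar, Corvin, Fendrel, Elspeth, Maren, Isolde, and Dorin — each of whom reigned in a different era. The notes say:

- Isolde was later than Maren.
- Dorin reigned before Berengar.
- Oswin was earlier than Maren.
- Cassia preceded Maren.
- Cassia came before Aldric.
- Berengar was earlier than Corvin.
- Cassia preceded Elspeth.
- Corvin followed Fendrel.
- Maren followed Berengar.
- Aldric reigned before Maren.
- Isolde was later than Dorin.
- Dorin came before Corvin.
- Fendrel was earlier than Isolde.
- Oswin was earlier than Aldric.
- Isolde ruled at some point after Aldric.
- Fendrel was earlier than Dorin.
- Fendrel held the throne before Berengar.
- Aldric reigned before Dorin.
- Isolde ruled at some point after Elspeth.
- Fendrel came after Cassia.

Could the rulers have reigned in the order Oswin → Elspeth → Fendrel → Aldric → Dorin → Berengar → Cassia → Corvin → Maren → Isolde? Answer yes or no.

The constraints require Cassia before Elspeth, but in the proposed sequence Elspeth appears ahead of Cassia. That one violation is enough.

no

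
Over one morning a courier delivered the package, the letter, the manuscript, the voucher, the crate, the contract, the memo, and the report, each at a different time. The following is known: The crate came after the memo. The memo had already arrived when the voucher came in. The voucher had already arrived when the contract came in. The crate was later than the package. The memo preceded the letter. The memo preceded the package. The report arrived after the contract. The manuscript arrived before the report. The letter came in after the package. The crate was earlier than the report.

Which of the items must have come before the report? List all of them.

Directly stated before the report: the contract, the crate, and the manuscript.
The memo reaches the report via the memo → the crate → the report.
The package reaches the report via the package → the crate → the report.
The voucher reaches the report via the voucher → the contract → the report.
No chain forces the letter ahead of the report.

the contract, the crate, the manuscript, the memo, the package, the voucher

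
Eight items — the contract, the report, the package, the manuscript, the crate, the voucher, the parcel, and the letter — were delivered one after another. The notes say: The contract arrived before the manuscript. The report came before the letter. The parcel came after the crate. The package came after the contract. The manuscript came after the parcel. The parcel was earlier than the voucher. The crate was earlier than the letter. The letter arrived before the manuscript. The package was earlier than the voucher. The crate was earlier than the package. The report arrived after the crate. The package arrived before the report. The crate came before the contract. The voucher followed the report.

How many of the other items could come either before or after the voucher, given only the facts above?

2

Forced before the voucher: the contract, the crate, the package, the parcel, and the report.
That leaves the letter and the manuscript with no forced order relative to the voucher — 2.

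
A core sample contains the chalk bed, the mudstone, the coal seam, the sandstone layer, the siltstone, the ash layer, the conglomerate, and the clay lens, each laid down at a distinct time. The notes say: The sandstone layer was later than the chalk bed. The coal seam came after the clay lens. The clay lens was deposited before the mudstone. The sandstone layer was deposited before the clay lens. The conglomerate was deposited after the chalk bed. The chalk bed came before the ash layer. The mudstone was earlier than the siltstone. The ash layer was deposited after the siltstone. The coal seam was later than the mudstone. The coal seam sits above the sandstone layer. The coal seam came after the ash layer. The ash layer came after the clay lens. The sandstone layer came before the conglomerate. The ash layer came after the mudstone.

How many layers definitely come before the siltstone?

4

Directly stated before the siltstone: the mudstone.
The chalk bed reaches the siltstone via the chalk bed → the sandstone layer → the clay lens → the mudstone → the siltstone.
The clay lens reaches the siltstone via the clay lens → the mudstone → the siltstone.
The sandstone layer reaches the siltstone via the sandstone layer → the clay lens → the mudstone → the siltstone.
That's the chalk bed, the clay lens, the mudstone, and the sandstone layer — 4 in all.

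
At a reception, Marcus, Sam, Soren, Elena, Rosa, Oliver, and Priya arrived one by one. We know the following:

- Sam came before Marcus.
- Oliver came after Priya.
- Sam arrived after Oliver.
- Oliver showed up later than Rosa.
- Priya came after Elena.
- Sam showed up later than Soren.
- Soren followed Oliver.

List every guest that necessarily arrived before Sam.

Elena, Oliver, Priya, Rosa, Soren

Directly stated before Sam: Oliver and Soren.
Elena reaches Sam via Elena → Priya → Oliver → Sam.
Priya reaches Sam via Priya → Oliver → Sam.
Rosa reaches Sam via Rosa → Oliver → Sam.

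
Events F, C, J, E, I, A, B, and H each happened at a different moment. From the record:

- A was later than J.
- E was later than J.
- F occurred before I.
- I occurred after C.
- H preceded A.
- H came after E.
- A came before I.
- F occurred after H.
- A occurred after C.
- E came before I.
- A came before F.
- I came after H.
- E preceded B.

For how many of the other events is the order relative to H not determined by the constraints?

Forced before H: E and J; forced after H: A, F, and I.
That leaves B and C with no forced order relative to H — 2.

2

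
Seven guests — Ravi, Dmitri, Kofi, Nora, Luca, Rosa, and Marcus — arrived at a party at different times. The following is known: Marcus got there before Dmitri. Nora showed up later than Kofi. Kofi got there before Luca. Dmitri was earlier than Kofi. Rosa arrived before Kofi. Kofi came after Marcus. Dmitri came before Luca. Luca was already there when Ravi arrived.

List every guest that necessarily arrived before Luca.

Directly stated before Luca: Dmitri and Kofi.
Marcus reaches Luca via Marcus → Kofi → Luca.
Rosa reaches Luca via Rosa → Kofi → Luca.
No chain forces Ravi (or any of the others) ahead of Luca.

Dmitri, Kofi, Marcus, Rosa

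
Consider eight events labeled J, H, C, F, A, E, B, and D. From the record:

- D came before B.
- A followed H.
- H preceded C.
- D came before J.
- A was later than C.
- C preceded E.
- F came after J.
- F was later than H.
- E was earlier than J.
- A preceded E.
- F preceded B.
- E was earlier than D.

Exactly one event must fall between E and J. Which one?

Tracing the constraints gives E → D → J, so D sits after E and before J.
No other event is forced both after E and before J.

D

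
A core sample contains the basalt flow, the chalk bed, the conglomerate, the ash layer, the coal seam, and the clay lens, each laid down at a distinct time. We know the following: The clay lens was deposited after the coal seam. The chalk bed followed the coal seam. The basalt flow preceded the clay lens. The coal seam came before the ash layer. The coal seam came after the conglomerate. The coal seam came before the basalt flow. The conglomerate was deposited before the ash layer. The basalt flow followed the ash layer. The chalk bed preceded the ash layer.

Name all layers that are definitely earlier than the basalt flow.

Directly stated before the basalt flow: the ash layer and the coal seam.
The chalk bed reaches the basalt flow via the chalk bed → the ash layer → the basalt flow.
The conglomerate reaches the basalt flow via the conglomerate → the ash layer → the basalt flow.
No chain forces the clay lens ahead of the basalt flow.

the ash layer, the chalk bed, the coal seam, the conglomerate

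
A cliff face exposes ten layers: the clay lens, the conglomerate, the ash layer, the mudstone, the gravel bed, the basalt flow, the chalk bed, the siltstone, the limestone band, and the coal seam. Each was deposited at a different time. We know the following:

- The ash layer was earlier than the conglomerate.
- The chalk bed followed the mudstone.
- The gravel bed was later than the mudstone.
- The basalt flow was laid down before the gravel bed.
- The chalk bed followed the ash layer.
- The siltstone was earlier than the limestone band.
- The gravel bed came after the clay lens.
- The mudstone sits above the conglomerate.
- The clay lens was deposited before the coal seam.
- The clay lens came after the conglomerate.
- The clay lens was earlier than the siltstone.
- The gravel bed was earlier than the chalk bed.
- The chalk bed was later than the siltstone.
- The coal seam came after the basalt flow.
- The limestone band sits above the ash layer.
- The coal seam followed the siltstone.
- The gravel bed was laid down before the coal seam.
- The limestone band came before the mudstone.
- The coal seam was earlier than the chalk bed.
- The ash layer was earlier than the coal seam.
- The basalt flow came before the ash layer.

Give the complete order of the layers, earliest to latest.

The constraints fix every adjacent pair, so only one ordering works:
the basalt flow → the ash layer → the conglomerate → the clay lens → the siltstone → the limestone band → the mudstone → the gravel bed → the coal seam → the chalk bed.

the basalt flow, the ash layer, the conglomerate, the clay lens, the siltstone, the limestone band, the mudstone, the gravel bed, the coal seam, the chalk bed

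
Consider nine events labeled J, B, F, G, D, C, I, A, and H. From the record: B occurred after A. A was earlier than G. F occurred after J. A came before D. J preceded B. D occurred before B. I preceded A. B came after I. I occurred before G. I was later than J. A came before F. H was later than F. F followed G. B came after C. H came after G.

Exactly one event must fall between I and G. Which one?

Tracing the constraints gives I → A → G, so A sits after I and before G.
No other event is forced both after I and before G.

A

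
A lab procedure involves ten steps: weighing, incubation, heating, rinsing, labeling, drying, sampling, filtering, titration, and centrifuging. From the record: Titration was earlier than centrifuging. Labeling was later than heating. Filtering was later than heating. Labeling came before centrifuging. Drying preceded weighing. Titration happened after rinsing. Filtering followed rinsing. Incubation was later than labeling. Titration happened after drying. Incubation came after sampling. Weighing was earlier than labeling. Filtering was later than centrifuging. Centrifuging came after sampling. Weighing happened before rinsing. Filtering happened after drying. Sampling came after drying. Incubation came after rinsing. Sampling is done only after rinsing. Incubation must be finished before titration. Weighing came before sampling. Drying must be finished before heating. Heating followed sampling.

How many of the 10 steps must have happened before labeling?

5

Directly stated before labeling: heating and weighing.
Drying reaches labeling via drying → weighing → labeling.
Rinsing reaches labeling via rinsing → sampling → heating → labeling.
Sampling reaches labeling via sampling → heating → labeling.
That's drying, heating, rinsing, sampling, and weighing — 5 in all.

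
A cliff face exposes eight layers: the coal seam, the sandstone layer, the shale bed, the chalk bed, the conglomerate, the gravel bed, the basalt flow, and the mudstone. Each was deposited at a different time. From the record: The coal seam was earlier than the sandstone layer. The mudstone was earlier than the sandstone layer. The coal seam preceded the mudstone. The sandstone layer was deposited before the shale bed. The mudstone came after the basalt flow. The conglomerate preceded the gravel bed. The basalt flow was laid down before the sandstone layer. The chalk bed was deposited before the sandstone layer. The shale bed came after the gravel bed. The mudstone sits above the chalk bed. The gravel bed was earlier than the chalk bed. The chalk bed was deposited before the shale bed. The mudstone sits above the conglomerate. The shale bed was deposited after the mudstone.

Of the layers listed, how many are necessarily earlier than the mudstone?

5

Directly stated before the mudstone: the basalt flow, the chalk bed, the coal seam, and the conglomerate.
The gravel bed reaches the mudstone via the gravel bed → the chalk bed → the mudstone.
No chain forces the shale bed (or any of the others) ahead of the mudstone.
That's the basalt flow, the chalk bed, the coal seam, the conglomerate, and the gravel bed — 5 in all.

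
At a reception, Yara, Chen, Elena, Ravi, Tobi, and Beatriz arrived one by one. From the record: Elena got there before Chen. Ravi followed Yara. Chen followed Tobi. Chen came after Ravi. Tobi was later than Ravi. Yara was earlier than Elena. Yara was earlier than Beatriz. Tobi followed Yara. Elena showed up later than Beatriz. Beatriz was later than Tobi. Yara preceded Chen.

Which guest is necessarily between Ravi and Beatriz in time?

Tracing the constraints gives Ravi → Tobi → Beatriz, so Tobi sits after Ravi and before Beatriz.
No other guest is forced both after Ravi and before Beatriz.

Tobi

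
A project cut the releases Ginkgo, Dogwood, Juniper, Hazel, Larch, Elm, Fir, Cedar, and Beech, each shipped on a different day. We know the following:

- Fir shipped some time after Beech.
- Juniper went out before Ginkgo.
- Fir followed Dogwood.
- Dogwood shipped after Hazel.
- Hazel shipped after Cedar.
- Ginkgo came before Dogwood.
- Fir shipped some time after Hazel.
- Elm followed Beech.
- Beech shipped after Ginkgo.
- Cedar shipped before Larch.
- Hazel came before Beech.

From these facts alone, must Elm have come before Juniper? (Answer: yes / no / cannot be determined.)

Tracing the constraints gives Juniper → Ginkgo → Beech → Elm, so Juniper must come before Elm.
That means Elm cannot be before Juniper.

no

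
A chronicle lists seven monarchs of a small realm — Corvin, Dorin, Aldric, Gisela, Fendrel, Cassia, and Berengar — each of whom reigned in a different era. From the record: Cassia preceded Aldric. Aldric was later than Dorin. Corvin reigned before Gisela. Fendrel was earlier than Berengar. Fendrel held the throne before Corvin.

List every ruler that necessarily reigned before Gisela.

Directly stated before Gisela: Corvin.
Fendrel reaches Gisela via Fendrel → Corvin → Gisela.

Corvin, Fendrel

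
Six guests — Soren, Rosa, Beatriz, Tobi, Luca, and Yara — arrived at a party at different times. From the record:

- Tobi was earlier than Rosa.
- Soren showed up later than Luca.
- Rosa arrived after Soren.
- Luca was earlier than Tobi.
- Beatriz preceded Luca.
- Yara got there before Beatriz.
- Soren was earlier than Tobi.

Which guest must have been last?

Every other guest has a chain of constraints placing them before Rosa, so Rosa is last.

Rosa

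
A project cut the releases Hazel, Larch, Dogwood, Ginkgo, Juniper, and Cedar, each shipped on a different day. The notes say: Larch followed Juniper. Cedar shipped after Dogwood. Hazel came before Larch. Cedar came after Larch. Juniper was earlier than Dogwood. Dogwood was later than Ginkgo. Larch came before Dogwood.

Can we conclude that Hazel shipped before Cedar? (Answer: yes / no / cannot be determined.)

Chain the constraints: Hazel → Larch → Cedar. Each link is directly stated, so Hazel comes before Cedar.

yes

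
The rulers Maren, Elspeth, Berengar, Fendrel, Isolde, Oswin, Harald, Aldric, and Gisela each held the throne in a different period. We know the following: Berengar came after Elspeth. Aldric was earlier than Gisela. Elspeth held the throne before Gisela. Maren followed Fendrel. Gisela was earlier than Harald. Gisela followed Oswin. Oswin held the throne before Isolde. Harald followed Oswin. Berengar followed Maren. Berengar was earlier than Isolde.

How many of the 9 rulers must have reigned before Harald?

4

Directly stated before Harald: Gisela and Oswin.
Aldric reaches Harald via Aldric → Gisela → Harald.
Elspeth reaches Harald via Elspeth → Gisela → Harald.
No chain forces Maren (or any of the others) ahead of Harald.
That's Aldric, Elspeth, Gisela, and Oswin — 4 in all.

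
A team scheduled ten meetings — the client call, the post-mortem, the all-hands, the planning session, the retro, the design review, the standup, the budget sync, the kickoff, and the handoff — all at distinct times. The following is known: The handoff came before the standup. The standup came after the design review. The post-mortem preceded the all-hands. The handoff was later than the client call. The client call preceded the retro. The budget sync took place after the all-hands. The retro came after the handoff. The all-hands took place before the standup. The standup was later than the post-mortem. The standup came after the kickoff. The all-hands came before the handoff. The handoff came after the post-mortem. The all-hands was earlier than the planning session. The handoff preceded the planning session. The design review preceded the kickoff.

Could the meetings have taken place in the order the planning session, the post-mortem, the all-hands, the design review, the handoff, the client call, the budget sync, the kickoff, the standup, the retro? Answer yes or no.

no

The constraints require the all-hands before the planning session, but in the proposed sequence the planning session appears ahead of the all-hands. That one violation is enough.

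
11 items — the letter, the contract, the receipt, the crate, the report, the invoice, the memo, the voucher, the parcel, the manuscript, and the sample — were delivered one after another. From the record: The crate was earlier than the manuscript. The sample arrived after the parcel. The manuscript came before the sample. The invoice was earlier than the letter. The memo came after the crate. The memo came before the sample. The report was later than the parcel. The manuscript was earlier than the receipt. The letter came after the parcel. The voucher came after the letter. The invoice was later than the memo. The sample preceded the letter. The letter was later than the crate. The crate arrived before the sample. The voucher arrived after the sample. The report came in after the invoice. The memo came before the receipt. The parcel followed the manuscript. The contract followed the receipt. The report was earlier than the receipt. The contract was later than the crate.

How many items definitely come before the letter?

Directly stated before the letter: the crate, the invoice, the parcel, and the sample.
The manuscript reaches the letter via the manuscript → the parcel → the letter.
The memo reaches the letter via the memo → the sample → the letter.
No chain forces the contract (or any of the others) ahead of the letter.
That's the crate, the invoice, the manuscript, the memo, the parcel, and the sample — 6 in all.

6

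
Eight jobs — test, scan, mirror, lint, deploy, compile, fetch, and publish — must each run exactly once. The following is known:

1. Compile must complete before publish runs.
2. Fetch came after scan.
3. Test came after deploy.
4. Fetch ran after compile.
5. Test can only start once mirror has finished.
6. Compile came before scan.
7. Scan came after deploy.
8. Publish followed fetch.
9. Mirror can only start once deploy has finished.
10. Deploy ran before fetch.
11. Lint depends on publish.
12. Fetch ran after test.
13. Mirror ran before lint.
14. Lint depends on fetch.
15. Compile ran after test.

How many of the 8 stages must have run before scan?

4

Directly stated before scan: compile and deploy.
Mirror reaches scan via mirror → test → compile → scan.
Test reaches scan via test → compile → scan.
No chain forces fetch (or any of the others) ahead of scan.
That's compile, deploy, mirror, and test — 4 in all.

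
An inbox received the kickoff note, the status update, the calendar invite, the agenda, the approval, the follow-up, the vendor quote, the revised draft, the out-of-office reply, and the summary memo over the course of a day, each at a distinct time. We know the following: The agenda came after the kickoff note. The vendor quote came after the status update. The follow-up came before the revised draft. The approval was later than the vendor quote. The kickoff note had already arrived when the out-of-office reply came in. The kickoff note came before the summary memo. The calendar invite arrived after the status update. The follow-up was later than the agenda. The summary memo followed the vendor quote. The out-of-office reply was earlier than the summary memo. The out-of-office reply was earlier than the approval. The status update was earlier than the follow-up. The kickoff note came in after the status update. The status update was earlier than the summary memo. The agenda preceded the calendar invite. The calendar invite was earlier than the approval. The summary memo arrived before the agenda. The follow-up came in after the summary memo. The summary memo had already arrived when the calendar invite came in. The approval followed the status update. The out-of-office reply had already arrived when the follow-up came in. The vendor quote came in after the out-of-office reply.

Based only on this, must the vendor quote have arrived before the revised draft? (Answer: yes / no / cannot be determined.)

Chain the constraints: the vendor quote → the summary memo → the follow-up → the revised draft. Each link is directly stated, so the vendor quote comes before the revised draft.

yes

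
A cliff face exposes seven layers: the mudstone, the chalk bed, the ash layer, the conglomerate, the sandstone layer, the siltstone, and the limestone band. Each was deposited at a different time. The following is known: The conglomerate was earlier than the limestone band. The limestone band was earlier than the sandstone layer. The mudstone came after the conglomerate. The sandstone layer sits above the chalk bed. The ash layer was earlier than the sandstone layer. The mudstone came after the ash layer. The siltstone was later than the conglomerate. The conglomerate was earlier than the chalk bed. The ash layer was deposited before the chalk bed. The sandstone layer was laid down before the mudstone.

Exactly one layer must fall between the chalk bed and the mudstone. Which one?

Tracing the constraints gives the chalk bed → the sandstone layer → the mudstone, so the sandstone layer sits after the chalk bed and before the mudstone.
No other layer is forced both after the chalk bed and before the mudstone.

the sandstone layer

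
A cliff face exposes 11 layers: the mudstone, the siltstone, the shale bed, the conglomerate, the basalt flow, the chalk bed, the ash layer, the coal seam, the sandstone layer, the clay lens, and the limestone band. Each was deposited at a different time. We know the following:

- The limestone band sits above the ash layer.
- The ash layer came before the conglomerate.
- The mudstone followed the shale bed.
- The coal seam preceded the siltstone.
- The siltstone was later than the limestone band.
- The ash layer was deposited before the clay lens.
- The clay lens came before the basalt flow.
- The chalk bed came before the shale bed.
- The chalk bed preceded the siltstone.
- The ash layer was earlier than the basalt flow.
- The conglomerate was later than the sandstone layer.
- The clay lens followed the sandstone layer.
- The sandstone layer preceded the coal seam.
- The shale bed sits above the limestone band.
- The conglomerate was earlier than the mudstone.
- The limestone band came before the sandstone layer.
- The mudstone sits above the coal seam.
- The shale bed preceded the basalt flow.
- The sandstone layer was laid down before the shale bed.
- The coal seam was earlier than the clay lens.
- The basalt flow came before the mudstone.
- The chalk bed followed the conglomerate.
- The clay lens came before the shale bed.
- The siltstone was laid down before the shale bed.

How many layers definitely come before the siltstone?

Directly stated before the siltstone: the chalk bed, the coal seam, and the limestone band.
The ash layer reaches the siltstone via the ash layer → the limestone band → the siltstone.
The conglomerate reaches the siltstone via the conglomerate → the chalk bed → the siltstone.
The sandstone layer reaches the siltstone via the sandstone layer → the coal seam → the siltstone.
That's the ash layer, the chalk bed, the coal seam, the conglomerate, the limestone band, and the sandstone layer — 6 in all.

6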